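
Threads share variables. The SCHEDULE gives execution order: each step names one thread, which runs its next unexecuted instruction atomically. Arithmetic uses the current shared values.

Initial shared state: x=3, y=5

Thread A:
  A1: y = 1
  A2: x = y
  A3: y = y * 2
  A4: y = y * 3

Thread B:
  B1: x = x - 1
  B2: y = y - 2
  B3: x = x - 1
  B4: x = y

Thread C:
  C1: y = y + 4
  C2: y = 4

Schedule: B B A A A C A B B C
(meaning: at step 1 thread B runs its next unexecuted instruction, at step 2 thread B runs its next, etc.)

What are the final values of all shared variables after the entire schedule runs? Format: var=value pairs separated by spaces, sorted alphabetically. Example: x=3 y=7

Answer: x=18 y=4

Derivation:
Step 1: thread B executes B1 (x = x - 1). Shared: x=2 y=5. PCs: A@0 B@1 C@0
Step 2: thread B executes B2 (y = y - 2). Shared: x=2 y=3. PCs: A@0 B@2 C@0
Step 3: thread A executes A1 (y = 1). Shared: x=2 y=1. PCs: A@1 B@2 C@0
Step 4: thread A executes A2 (x = y). Shared: x=1 y=1. PCs: A@2 B@2 C@0
Step 5: thread A executes A3 (y = y * 2). Shared: x=1 y=2. PCs: A@3 B@2 C@0
Step 6: thread C executes C1 (y = y + 4). Shared: x=1 y=6. PCs: A@3 B@2 C@1
Step 7: thread A executes A4 (y = y * 3). Shared: x=1 y=18. PCs: A@4 B@2 C@1
Step 8: thread B executes B3 (x = x - 1). Shared: x=0 y=18. PCs: A@4 B@3 C@1
Step 9: thread B executes B4 (x = y). Shared: x=18 y=18. PCs: A@4 B@4 C@1
Step 10: thread C executes C2 (y = 4). Shared: x=18 y=4. PCs: A@4 B@4 C@2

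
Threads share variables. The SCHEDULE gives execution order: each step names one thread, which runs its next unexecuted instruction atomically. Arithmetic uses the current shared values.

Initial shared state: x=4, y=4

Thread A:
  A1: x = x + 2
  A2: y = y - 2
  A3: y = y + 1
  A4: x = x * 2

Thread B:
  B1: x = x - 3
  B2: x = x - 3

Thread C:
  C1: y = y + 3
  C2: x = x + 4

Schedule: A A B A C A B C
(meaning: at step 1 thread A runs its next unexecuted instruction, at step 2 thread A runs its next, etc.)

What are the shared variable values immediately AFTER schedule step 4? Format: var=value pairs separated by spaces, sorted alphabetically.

Answer: x=3 y=3

Derivation:
Step 1: thread A executes A1 (x = x + 2). Shared: x=6 y=4. PCs: A@1 B@0 C@0
Step 2: thread A executes A2 (y = y - 2). Shared: x=6 y=2. PCs: A@2 B@0 C@0
Step 3: thread B executes B1 (x = x - 3). Shared: x=3 y=2. PCs: A@2 B@1 C@0
Step 4: thread A executes A3 (y = y + 1). Shared: x=3 y=3. PCs: A@3 B@1 C@0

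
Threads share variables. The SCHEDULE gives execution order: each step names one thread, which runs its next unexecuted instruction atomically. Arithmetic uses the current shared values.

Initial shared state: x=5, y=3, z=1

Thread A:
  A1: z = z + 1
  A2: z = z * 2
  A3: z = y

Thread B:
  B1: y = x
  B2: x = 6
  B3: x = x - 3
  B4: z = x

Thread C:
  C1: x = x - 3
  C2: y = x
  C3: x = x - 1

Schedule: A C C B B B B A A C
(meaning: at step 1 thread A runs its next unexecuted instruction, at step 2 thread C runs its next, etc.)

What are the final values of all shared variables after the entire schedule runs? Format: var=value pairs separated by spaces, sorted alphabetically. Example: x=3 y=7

Answer: x=2 y=2 z=2

Derivation:
Step 1: thread A executes A1 (z = z + 1). Shared: x=5 y=3 z=2. PCs: A@1 B@0 C@0
Step 2: thread C executes C1 (x = x - 3). Shared: x=2 y=3 z=2. PCs: A@1 B@0 C@1
Step 3: thread C executes C2 (y = x). Shared: x=2 y=2 z=2. PCs: A@1 B@0 C@2
Step 4: thread B executes B1 (y = x). Shared: x=2 y=2 z=2. PCs: A@1 B@1 C@2
Step 5: thread B executes B2 (x = 6). Shared: x=6 y=2 z=2. PCs: A@1 B@2 C@2
Step 6: thread B executes B3 (x = x - 3). Shared: x=3 y=2 z=2. PCs: A@1 B@3 C@2
Step 7: thread B executes B4 (z = x). Shared: x=3 y=2 z=3. PCs: A@1 B@4 C@2
Step 8: thread A executes A2 (z = z * 2). Shared: x=3 y=2 z=6. PCs: A@2 B@4 C@2
Step 9: thread A executes A3 (z = y). Shared: x=3 y=2 z=2. PCs: A@3 B@4 C@2
Step 10: thread C executes C3 (x = x - 1). Shared: x=2 y=2 z=2. PCs: A@3 B@4 C@3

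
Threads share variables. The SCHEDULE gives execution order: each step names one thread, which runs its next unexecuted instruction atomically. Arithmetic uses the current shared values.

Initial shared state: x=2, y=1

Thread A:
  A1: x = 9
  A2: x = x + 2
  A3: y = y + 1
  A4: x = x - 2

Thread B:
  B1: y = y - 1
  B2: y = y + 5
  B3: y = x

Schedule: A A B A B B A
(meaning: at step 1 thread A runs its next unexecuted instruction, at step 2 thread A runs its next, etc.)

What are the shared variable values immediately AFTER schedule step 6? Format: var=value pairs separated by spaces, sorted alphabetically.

Step 1: thread A executes A1 (x = 9). Shared: x=9 y=1. PCs: A@1 B@0
Step 2: thread A executes A2 (x = x + 2). Shared: x=11 y=1. PCs: A@2 B@0
Step 3: thread B executes B1 (y = y - 1). Shared: x=11 y=0. PCs: A@2 B@1
Step 4: thread A executes A3 (y = y + 1). Shared: x=11 y=1. PCs: A@3 B@1
Step 5: thread B executes B2 (y = y + 5). Shared: x=11 y=6. PCs: A@3 B@2
Step 6: thread B executes B3 (y = x). Shared: x=11 y=11. PCs: A@3 B@3

Answer: x=11 y=11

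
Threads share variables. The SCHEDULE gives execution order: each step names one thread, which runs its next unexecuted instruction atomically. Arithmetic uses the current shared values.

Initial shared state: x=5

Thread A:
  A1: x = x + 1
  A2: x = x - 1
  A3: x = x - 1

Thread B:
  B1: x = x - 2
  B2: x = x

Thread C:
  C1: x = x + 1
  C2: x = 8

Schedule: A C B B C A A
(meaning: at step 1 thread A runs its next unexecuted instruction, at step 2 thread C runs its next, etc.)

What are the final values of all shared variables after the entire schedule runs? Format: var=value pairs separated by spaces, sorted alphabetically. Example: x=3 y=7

Step 1: thread A executes A1 (x = x + 1). Shared: x=6. PCs: A@1 B@0 C@0
Step 2: thread C executes C1 (x = x + 1). Shared: x=7. PCs: A@1 B@0 C@1
Step 3: thread B executes B1 (x = x - 2). Shared: x=5. PCs: A@1 B@1 C@1
Step 4: thread B executes B2 (x = x). Shared: x=5. PCs: A@1 B@2 C@1
Step 5: thread C executes C2 (x = 8). Shared: x=8. PCs: A@1 B@2 C@2
Step 6: thread A executes A2 (x = x - 1). Shared: x=7. PCs: A@2 B@2 C@2
Step 7: thread A executes A3 (x = x - 1). Shared: x=6. PCs: A@3 B@2 C@2

Answer: x=6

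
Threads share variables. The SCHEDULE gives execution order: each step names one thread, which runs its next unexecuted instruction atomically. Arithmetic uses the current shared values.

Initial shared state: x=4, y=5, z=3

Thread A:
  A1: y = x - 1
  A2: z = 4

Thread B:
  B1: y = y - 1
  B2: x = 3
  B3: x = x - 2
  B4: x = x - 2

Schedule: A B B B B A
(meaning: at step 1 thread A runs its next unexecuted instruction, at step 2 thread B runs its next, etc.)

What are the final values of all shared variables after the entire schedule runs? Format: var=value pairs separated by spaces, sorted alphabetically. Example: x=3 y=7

Step 1: thread A executes A1 (y = x - 1). Shared: x=4 y=3 z=3. PCs: A@1 B@0
Step 2: thread B executes B1 (y = y - 1). Shared: x=4 y=2 z=3. PCs: A@1 B@1
Step 3: thread B executes B2 (x = 3). Shared: x=3 y=2 z=3. PCs: A@1 B@2
Step 4: thread B executes B3 (x = x - 2). Shared: x=1 y=2 z=3. PCs: A@1 B@3
Step 5: thread B executes B4 (x = x - 2). Shared: x=-1 y=2 z=3. PCs: A@1 B@4
Step 6: thread A executes A2 (z = 4). Shared: x=-1 y=2 z=4. PCs: A@2 B@4

Answer: x=-1 y=2 z=4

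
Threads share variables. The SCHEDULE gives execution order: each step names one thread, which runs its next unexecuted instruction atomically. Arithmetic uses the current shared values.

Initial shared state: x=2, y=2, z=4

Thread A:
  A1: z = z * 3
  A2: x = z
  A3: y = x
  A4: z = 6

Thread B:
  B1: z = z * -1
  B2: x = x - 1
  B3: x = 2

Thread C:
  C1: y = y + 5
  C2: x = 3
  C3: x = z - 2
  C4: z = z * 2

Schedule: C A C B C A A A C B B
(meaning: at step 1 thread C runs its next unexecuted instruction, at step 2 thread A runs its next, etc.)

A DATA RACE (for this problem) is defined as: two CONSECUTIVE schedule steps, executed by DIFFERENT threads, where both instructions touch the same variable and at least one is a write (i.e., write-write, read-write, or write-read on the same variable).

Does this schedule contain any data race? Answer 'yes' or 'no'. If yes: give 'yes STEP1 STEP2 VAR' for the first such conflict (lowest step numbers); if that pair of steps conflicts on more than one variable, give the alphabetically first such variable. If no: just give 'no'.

Steps 1,2: C(r=y,w=y) vs A(r=z,w=z). No conflict.
Steps 2,3: A(r=z,w=z) vs C(r=-,w=x). No conflict.
Steps 3,4: C(r=-,w=x) vs B(r=z,w=z). No conflict.
Steps 4,5: B(z = z * -1) vs C(x = z - 2). RACE on z (W-R).
Steps 5,6: C(x = z - 2) vs A(x = z). RACE on x (W-W).
Steps 6,7: same thread (A). No race.
Steps 7,8: same thread (A). No race.
Steps 8,9: A(z = 6) vs C(z = z * 2). RACE on z (W-W).
Steps 9,10: C(r=z,w=z) vs B(r=x,w=x). No conflict.
Steps 10,11: same thread (B). No race.
First conflict at steps 4,5.

Answer: yes 4 5 z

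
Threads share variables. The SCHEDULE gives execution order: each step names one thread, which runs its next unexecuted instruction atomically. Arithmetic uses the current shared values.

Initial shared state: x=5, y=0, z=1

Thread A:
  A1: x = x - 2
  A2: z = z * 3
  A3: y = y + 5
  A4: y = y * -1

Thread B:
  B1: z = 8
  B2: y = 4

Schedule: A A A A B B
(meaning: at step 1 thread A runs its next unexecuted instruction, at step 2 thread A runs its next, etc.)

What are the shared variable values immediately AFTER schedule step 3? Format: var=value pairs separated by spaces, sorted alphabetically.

Step 1: thread A executes A1 (x = x - 2). Shared: x=3 y=0 z=1. PCs: A@1 B@0
Step 2: thread A executes A2 (z = z * 3). Shared: x=3 y=0 z=3. PCs: A@2 B@0
Step 3: thread A executes A3 (y = y + 5). Shared: x=3 y=5 z=3. PCs: A@3 B@0

Answer: x=3 y=5 z=3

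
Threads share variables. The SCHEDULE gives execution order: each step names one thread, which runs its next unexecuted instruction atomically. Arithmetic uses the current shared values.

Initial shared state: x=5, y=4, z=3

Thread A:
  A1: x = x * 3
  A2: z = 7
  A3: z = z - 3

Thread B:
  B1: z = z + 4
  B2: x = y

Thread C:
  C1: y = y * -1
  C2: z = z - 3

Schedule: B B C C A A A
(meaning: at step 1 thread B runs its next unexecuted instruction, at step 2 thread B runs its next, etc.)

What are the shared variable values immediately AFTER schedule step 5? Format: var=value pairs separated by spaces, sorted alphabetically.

Answer: x=12 y=-4 z=4

Derivation:
Step 1: thread B executes B1 (z = z + 4). Shared: x=5 y=4 z=7. PCs: A@0 B@1 C@0
Step 2: thread B executes B2 (x = y). Shared: x=4 y=4 z=7. PCs: A@0 B@2 C@0
Step 3: thread C executes C1 (y = y * -1). Shared: x=4 y=-4 z=7. PCs: A@0 B@2 C@1
Step 4: thread C executes C2 (z = z - 3). Shared: x=4 y=-4 z=4. PCs: A@0 B@2 C@2
Step 5: thread A executes A1 (x = x * 3). Shared: x=12 y=-4 z=4. PCs: A@1 B@2 C@2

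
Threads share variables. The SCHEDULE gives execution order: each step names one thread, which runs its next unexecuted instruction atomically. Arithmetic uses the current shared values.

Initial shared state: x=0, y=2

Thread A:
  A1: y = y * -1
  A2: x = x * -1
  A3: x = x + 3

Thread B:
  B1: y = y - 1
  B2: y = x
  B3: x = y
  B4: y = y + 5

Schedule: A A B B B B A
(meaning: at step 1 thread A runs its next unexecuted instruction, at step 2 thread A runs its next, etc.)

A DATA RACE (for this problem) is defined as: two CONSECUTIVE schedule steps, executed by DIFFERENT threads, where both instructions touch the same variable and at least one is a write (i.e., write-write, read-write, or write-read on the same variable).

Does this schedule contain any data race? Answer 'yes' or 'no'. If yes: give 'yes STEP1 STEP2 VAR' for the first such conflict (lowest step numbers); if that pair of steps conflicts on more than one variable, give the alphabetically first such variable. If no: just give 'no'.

Answer: no

Derivation:
Steps 1,2: same thread (A). No race.
Steps 2,3: A(r=x,w=x) vs B(r=y,w=y). No conflict.
Steps 3,4: same thread (B). No race.
Steps 4,5: same thread (B). No race.
Steps 5,6: same thread (B). No race.
Steps 6,7: B(r=y,w=y) vs A(r=x,w=x). No conflict.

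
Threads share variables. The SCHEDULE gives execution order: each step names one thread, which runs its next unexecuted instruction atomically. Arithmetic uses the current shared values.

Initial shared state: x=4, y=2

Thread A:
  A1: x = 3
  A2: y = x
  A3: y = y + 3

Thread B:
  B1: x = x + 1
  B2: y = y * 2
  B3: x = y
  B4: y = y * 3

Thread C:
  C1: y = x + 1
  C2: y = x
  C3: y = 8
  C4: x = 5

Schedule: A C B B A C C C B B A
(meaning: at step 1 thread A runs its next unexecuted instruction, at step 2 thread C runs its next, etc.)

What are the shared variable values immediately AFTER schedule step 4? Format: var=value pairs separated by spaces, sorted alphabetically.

Answer: x=4 y=8

Derivation:
Step 1: thread A executes A1 (x = 3). Shared: x=3 y=2. PCs: A@1 B@0 C@0
Step 2: thread C executes C1 (y = x + 1). Shared: x=3 y=4. PCs: A@1 B@0 C@1
Step 3: thread B executes B1 (x = x + 1). Shared: x=4 y=4. PCs: A@1 B@1 C@1
Step 4: thread B executes B2 (y = y * 2). Shared: x=4 y=8. PCs: A@1 B@2 C@1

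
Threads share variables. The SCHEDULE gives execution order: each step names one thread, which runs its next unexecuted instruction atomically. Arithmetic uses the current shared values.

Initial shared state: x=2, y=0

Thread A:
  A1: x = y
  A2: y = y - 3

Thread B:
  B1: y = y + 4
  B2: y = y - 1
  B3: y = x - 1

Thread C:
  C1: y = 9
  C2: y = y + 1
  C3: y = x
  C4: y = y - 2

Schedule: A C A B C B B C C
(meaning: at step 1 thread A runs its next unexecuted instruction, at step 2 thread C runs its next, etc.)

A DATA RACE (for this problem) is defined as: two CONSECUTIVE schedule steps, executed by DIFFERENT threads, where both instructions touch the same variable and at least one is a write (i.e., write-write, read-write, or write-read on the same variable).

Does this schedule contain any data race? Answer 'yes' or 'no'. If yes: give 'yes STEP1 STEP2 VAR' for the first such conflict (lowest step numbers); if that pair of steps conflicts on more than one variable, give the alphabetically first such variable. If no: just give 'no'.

Answer: yes 1 2 y

Derivation:
Steps 1,2: A(x = y) vs C(y = 9). RACE on y (R-W).
Steps 2,3: C(y = 9) vs A(y = y - 3). RACE on y (W-W).
Steps 3,4: A(y = y - 3) vs B(y = y + 4). RACE on y (W-W).
Steps 4,5: B(y = y + 4) vs C(y = y + 1). RACE on y (W-W).
Steps 5,6: C(y = y + 1) vs B(y = y - 1). RACE on y (W-W).
Steps 6,7: same thread (B). No race.
Steps 7,8: B(y = x - 1) vs C(y = x). RACE on y (W-W).
Steps 8,9: same thread (C). No race.
First conflict at steps 1,2.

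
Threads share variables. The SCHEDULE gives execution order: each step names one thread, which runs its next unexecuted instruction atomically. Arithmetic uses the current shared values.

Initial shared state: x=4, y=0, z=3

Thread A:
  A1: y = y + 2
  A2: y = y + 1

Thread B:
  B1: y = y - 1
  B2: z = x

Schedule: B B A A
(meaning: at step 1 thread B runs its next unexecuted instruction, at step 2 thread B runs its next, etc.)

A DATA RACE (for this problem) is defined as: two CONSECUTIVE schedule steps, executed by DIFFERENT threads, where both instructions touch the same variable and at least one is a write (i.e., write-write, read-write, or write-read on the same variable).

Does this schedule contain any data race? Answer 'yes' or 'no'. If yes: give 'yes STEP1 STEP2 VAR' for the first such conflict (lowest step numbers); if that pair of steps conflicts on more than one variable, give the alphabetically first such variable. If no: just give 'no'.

Answer: no

Derivation:
Steps 1,2: same thread (B). No race.
Steps 2,3: B(r=x,w=z) vs A(r=y,w=y). No conflict.
Steps 3,4: same thread (A). No race.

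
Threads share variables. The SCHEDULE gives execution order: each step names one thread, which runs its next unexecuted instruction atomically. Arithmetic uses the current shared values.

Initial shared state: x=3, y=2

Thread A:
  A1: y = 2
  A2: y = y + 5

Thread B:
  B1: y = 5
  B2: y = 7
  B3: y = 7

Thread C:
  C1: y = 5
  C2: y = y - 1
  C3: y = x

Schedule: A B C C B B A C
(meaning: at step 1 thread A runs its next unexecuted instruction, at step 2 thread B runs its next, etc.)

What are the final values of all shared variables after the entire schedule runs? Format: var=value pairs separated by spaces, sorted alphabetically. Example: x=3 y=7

Step 1: thread A executes A1 (y = 2). Shared: x=3 y=2. PCs: A@1 B@0 C@0
Step 2: thread B executes B1 (y = 5). Shared: x=3 y=5. PCs: A@1 B@1 C@0
Step 3: thread C executes C1 (y = 5). Shared: x=3 y=5. PCs: A@1 B@1 C@1
Step 4: thread C executes C2 (y = y - 1). Shared: x=3 y=4. PCs: A@1 B@1 C@2
Step 5: thread B executes B2 (y = 7). Shared: x=3 y=7. PCs: A@1 B@2 C@2
Step 6: thread B executes B3 (y = 7). Shared: x=3 y=7. PCs: A@1 B@3 C@2
Step 7: thread A executes A2 (y = y + 5). Shared: x=3 y=12. PCs: A@2 B@3 C@2
Step 8: thread C executes C3 (y = x). Shared: x=3 y=3. PCs: A@2 B@3 C@3

Answer: x=3 y=3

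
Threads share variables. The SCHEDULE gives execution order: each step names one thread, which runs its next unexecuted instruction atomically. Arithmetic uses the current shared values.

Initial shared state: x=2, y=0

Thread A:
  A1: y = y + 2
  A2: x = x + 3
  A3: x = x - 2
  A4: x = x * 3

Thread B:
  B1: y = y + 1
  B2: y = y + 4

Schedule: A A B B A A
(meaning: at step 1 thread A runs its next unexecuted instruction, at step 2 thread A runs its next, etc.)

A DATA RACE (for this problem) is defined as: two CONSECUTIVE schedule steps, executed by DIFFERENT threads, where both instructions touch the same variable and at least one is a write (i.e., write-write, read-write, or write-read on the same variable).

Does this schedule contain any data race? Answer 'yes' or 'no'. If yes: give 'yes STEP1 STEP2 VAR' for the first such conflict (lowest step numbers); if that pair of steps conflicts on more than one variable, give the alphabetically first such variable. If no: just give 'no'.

Answer: no

Derivation:
Steps 1,2: same thread (A). No race.
Steps 2,3: A(r=x,w=x) vs B(r=y,w=y). No conflict.
Steps 3,4: same thread (B). No race.
Steps 4,5: B(r=y,w=y) vs A(r=x,w=x). No conflict.
Steps 5,6: same thread (A). No race.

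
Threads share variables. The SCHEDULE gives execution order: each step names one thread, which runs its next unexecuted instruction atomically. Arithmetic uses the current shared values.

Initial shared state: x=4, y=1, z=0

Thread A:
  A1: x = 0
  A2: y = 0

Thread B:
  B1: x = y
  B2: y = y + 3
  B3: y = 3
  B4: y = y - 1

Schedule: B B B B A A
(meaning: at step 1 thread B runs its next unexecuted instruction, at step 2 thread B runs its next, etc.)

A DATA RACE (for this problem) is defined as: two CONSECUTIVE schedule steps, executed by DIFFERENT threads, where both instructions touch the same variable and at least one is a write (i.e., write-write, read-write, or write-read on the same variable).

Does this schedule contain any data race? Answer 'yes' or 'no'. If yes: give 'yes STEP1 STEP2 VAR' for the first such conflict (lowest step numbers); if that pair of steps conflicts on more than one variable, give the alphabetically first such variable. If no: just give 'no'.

Answer: no

Derivation:
Steps 1,2: same thread (B). No race.
Steps 2,3: same thread (B). No race.
Steps 3,4: same thread (B). No race.
Steps 4,5: B(r=y,w=y) vs A(r=-,w=x). No conflict.
Steps 5,6: same thread (A). No race.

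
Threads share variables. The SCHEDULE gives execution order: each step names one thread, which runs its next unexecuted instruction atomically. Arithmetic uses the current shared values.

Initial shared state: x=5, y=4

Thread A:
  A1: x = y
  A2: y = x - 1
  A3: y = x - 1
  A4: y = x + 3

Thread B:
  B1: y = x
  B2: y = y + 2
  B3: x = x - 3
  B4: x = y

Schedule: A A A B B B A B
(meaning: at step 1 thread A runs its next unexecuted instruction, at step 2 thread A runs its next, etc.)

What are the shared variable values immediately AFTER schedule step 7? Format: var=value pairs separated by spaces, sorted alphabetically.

Answer: x=1 y=4

Derivation:
Step 1: thread A executes A1 (x = y). Shared: x=4 y=4. PCs: A@1 B@0
Step 2: thread A executes A2 (y = x - 1). Shared: x=4 y=3. PCs: A@2 B@0
Step 3: thread A executes A3 (y = x - 1). Shared: x=4 y=3. PCs: A@3 B@0
Step 4: thread B executes B1 (y = x). Shared: x=4 y=4. PCs: A@3 B@1
Step 5: thread B executes B2 (y = y + 2). Shared: x=4 y=6. PCs: A@3 B@2
Step 6: thread B executes B3 (x = x - 3). Shared: x=1 y=6. PCs: A@3 B@3
Step 7: thread A executes A4 (y = x + 3). Shared: x=1 y=4. PCs: A@4 B@3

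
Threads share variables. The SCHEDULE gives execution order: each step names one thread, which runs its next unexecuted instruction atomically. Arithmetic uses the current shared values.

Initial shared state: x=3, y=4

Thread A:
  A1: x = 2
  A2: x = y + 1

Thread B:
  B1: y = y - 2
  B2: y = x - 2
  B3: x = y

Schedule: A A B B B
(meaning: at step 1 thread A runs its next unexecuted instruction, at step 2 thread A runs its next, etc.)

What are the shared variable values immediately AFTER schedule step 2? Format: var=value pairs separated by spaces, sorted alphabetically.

Step 1: thread A executes A1 (x = 2). Shared: x=2 y=4. PCs: A@1 B@0
Step 2: thread A executes A2 (x = y + 1). Shared: x=5 y=4. PCs: A@2 B@0

Answer: x=5 y=4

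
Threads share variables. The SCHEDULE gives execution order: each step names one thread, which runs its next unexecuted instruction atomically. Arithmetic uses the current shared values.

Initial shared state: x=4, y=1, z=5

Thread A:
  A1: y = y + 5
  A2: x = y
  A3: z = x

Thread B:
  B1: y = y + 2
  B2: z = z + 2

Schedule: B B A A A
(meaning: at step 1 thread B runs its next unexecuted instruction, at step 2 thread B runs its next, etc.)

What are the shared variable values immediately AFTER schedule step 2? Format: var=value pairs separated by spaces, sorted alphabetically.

Step 1: thread B executes B1 (y = y + 2). Shared: x=4 y=3 z=5. PCs: A@0 B@1
Step 2: thread B executes B2 (z = z + 2). Shared: x=4 y=3 z=7. PCs: A@0 B@2

Answer: x=4 y=3 z=7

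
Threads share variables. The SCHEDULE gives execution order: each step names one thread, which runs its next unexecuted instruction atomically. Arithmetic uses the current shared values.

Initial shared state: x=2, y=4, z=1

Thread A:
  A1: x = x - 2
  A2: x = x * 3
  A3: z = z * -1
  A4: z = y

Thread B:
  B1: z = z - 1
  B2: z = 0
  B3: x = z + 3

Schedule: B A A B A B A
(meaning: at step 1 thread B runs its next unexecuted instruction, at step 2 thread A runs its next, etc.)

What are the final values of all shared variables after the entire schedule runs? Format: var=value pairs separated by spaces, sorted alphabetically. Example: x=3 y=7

Step 1: thread B executes B1 (z = z - 1). Shared: x=2 y=4 z=0. PCs: A@0 B@1
Step 2: thread A executes A1 (x = x - 2). Shared: x=0 y=4 z=0. PCs: A@1 B@1
Step 3: thread A executes A2 (x = x * 3). Shared: x=0 y=4 z=0. PCs: A@2 B@1
Step 4: thread B executes B2 (z = 0). Shared: x=0 y=4 z=0. PCs: A@2 B@2
Step 5: thread A executes A3 (z = z * -1). Shared: x=0 y=4 z=0. PCs: A@3 B@2
Step 6: thread B executes B3 (x = z + 3). Shared: x=3 y=4 z=0. PCs: A@3 B@3
Step 7: thread A executes A4 (z = y). Shared: x=3 y=4 z=4. PCs: A@4 B@3

Answer: x=3 y=4 z=4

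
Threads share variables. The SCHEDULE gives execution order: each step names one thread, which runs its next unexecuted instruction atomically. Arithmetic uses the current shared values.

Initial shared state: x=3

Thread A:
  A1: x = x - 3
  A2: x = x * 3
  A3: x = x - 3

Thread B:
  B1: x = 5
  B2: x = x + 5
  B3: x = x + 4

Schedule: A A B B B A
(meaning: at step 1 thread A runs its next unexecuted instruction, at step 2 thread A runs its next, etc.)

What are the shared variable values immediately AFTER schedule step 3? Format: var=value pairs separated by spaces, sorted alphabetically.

Answer: x=5

Derivation:
Step 1: thread A executes A1 (x = x - 3). Shared: x=0. PCs: A@1 B@0
Step 2: thread A executes A2 (x = x * 3). Shared: x=0. PCs: A@2 B@0
Step 3: thread B executes B1 (x = 5). Shared: x=5. PCs: A@2 B@1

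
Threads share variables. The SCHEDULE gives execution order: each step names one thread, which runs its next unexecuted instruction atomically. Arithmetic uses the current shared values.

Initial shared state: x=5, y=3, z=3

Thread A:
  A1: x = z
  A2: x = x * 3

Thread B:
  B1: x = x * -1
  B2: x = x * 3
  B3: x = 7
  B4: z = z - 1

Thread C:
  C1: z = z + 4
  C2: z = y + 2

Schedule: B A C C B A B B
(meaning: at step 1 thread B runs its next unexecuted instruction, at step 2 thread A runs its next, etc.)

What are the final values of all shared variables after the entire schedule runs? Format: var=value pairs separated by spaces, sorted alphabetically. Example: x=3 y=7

Answer: x=7 y=3 z=4

Derivation:
Step 1: thread B executes B1 (x = x * -1). Shared: x=-5 y=3 z=3. PCs: A@0 B@1 C@0
Step 2: thread A executes A1 (x = z). Shared: x=3 y=3 z=3. PCs: A@1 B@1 C@0
Step 3: thread C executes C1 (z = z + 4). Shared: x=3 y=3 z=7. PCs: A@1 B@1 C@1
Step 4: thread C executes C2 (z = y + 2). Shared: x=3 y=3 z=5. PCs: A@1 B@1 C@2
Step 5: thread B executes B2 (x = x * 3). Shared: x=9 y=3 z=5. PCs: A@1 B@2 C@2
Step 6: thread A executes A2 (x = x * 3). Shared: x=27 y=3 z=5. PCs: A@2 B@2 C@2
Step 7: thread B executes B3 (x = 7). Shared: x=7 y=3 z=5. PCs: A@2 B@3 C@2
Step 8: thread B executes B4 (z = z - 1). Shared: x=7 y=3 z=4. PCs: A@2 B@4 C@2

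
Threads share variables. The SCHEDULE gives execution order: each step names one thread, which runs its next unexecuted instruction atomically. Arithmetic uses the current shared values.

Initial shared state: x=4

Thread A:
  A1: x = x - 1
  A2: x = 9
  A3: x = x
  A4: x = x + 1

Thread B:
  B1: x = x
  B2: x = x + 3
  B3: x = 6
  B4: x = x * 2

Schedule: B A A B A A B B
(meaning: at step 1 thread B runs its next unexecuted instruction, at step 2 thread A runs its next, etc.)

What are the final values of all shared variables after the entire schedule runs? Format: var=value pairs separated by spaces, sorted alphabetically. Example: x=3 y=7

Answer: x=12

Derivation:
Step 1: thread B executes B1 (x = x). Shared: x=4. PCs: A@0 B@1
Step 2: thread A executes A1 (x = x - 1). Shared: x=3. PCs: A@1 B@1
Step 3: thread A executes A2 (x = 9). Shared: x=9. PCs: A@2 B@1
Step 4: thread B executes B2 (x = x + 3). Shared: x=12. PCs: A@2 B@2
Step 5: thread A executes A3 (x = x). Shared: x=12. PCs: A@3 B@2
Step 6: thread A executes A4 (x = x + 1). Shared: x=13. PCs: A@4 B@2
Step 7: thread B executes B3 (x = 6). Shared: x=6. PCs: A@4 B@3
Step 8: thread B executes B4 (x = x * 2). Shared: x=12. PCs: A@4 B@4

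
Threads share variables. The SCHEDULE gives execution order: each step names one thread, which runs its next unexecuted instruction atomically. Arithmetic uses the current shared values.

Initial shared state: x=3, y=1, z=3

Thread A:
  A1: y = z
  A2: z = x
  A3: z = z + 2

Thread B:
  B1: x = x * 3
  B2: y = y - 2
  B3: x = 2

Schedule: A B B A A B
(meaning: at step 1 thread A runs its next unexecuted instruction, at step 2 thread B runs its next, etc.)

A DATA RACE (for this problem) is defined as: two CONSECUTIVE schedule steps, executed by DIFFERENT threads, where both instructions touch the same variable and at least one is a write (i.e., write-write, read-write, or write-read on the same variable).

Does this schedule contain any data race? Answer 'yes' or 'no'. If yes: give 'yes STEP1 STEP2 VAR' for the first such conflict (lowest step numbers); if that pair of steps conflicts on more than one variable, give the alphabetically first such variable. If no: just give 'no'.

Steps 1,2: A(r=z,w=y) vs B(r=x,w=x). No conflict.
Steps 2,3: same thread (B). No race.
Steps 3,4: B(r=y,w=y) vs A(r=x,w=z). No conflict.
Steps 4,5: same thread (A). No race.
Steps 5,6: A(r=z,w=z) vs B(r=-,w=x). No conflict.

Answer: no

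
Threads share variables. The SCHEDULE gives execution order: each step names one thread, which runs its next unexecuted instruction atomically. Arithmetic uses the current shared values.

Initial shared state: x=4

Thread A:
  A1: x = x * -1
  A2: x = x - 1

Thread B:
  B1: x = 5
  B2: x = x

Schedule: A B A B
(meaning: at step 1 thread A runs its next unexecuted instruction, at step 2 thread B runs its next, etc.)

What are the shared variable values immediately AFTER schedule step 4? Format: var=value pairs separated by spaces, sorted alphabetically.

Step 1: thread A executes A1 (x = x * -1). Shared: x=-4. PCs: A@1 B@0
Step 2: thread B executes B1 (x = 5). Shared: x=5. PCs: A@1 B@1
Step 3: thread A executes A2 (x = x - 1). Shared: x=4. PCs: A@2 B@1
Step 4: thread B executes B2 (x = x). Shared: x=4. PCs: A@2 B@2

Answer: x=4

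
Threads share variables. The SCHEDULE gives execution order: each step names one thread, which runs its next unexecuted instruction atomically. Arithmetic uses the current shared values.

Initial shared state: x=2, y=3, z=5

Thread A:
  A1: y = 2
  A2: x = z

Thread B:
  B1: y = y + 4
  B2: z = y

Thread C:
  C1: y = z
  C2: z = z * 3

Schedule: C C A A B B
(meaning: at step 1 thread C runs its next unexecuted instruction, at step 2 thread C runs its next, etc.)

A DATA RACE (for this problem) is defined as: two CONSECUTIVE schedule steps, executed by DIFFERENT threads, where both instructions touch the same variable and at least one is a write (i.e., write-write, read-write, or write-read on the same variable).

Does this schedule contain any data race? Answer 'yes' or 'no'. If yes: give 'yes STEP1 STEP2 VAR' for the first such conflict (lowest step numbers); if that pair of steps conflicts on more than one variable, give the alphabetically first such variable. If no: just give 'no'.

Steps 1,2: same thread (C). No race.
Steps 2,3: C(r=z,w=z) vs A(r=-,w=y). No conflict.
Steps 3,4: same thread (A). No race.
Steps 4,5: A(r=z,w=x) vs B(r=y,w=y). No conflict.
Steps 5,6: same thread (B). No race.

Answer: no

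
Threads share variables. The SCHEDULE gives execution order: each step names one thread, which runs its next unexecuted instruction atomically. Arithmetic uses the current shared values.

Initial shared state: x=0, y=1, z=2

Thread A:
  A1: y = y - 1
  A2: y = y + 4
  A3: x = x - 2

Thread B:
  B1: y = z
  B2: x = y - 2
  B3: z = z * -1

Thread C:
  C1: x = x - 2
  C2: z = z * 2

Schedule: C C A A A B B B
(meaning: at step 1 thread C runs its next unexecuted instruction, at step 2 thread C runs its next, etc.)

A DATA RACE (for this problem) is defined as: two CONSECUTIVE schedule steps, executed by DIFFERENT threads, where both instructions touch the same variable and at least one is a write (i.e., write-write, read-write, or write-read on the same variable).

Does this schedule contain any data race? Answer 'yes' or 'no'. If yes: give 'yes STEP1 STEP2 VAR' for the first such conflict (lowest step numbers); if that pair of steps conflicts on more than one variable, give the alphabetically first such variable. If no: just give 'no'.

Answer: no

Derivation:
Steps 1,2: same thread (C). No race.
Steps 2,3: C(r=z,w=z) vs A(r=y,w=y). No conflict.
Steps 3,4: same thread (A). No race.
Steps 4,5: same thread (A). No race.
Steps 5,6: A(r=x,w=x) vs B(r=z,w=y). No conflict.
Steps 6,7: same thread (B). No race.
Steps 7,8: same thread (B). No race.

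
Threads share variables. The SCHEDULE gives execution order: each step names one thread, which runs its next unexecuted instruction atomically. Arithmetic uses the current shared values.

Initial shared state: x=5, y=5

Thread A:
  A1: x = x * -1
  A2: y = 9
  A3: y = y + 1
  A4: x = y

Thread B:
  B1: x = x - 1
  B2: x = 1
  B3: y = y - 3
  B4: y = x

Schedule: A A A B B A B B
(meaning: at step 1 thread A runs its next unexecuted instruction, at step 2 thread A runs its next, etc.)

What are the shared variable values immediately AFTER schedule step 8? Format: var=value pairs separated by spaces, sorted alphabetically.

Answer: x=10 y=10

Derivation:
Step 1: thread A executes A1 (x = x * -1). Shared: x=-5 y=5. PCs: A@1 B@0
Step 2: thread A executes A2 (y = 9). Shared: x=-5 y=9. PCs: A@2 B@0
Step 3: thread A executes A3 (y = y + 1). Shared: x=-5 y=10. PCs: A@3 B@0
Step 4: thread B executes B1 (x = x - 1). Shared: x=-6 y=10. PCs: A@3 B@1
Step 5: thread B executes B2 (x = 1). Shared: x=1 y=10. PCs: A@3 B@2
Step 6: thread A executes A4 (x = y). Shared: x=10 y=10. PCs: A@4 B@2
Step 7: thread B executes B3 (y = y - 3). Shared: x=10 y=7. PCs: A@4 B@3
Step 8: thread B executes B4 (y = x). Shared: x=10 y=10. PCs: A@4 B@4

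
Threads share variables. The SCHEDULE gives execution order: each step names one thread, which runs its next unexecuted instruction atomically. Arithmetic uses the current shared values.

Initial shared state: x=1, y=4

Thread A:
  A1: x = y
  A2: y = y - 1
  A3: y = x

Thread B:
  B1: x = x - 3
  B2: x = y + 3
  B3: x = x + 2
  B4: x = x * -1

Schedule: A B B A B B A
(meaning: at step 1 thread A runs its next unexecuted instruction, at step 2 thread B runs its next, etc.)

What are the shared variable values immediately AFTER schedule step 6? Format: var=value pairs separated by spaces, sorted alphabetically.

Step 1: thread A executes A1 (x = y). Shared: x=4 y=4. PCs: A@1 B@0
Step 2: thread B executes B1 (x = x - 3). Shared: x=1 y=4. PCs: A@1 B@1
Step 3: thread B executes B2 (x = y + 3). Shared: x=7 y=4. PCs: A@1 B@2
Step 4: thread A executes A2 (y = y - 1). Shared: x=7 y=3. PCs: A@2 B@2
Step 5: thread B executes B3 (x = x + 2). Shared: x=9 y=3. PCs: A@2 B@3
Step 6: thread B executes B4 (x = x * -1). Shared: x=-9 y=3. PCs: A@2 B@4

Answer: x=-9 y=3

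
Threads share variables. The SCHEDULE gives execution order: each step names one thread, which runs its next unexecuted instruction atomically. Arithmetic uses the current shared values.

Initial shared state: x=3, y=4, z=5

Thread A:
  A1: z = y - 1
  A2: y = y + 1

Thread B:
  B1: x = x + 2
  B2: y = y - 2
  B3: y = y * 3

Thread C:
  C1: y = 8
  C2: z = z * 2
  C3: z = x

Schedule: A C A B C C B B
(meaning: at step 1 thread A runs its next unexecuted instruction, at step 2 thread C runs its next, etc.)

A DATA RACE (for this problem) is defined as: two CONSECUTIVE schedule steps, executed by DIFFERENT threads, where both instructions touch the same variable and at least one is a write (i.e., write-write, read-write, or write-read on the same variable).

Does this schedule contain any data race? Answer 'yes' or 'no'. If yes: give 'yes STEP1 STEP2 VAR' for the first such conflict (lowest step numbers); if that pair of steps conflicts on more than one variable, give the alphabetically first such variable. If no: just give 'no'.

Answer: yes 1 2 y

Derivation:
Steps 1,2: A(z = y - 1) vs C(y = 8). RACE on y (R-W).
Steps 2,3: C(y = 8) vs A(y = y + 1). RACE on y (W-W).
Steps 3,4: A(r=y,w=y) vs B(r=x,w=x). No conflict.
Steps 4,5: B(r=x,w=x) vs C(r=z,w=z). No conflict.
Steps 5,6: same thread (C). No race.
Steps 6,7: C(r=x,w=z) vs B(r=y,w=y). No conflict.
Steps 7,8: same thread (B). No race.
First conflict at steps 1,2.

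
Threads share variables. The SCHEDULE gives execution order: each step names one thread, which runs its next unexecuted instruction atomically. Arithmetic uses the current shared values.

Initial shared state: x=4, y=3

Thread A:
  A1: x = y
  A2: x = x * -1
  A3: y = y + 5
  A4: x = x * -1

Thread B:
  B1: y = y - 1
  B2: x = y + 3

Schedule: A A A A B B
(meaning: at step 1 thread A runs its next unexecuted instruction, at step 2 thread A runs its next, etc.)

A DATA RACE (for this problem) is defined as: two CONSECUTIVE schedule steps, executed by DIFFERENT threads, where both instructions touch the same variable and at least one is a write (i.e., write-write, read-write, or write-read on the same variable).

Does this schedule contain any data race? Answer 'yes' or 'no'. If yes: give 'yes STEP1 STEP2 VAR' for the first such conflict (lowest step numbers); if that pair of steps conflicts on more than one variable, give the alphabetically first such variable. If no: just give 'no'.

Steps 1,2: same thread (A). No race.
Steps 2,3: same thread (A). No race.
Steps 3,4: same thread (A). No race.
Steps 4,5: A(r=x,w=x) vs B(r=y,w=y). No conflict.
Steps 5,6: same thread (B). No race.

Answer: no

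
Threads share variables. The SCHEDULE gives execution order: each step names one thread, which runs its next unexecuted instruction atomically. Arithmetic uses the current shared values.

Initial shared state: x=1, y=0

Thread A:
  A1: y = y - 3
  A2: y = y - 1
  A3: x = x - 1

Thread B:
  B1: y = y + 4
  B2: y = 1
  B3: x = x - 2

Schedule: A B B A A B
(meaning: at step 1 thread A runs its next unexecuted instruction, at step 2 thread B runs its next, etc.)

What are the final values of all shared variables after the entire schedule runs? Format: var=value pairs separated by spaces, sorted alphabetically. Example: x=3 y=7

Answer: x=-2 y=0

Derivation:
Step 1: thread A executes A1 (y = y - 3). Shared: x=1 y=-3. PCs: A@1 B@0
Step 2: thread B executes B1 (y = y + 4). Shared: x=1 y=1. PCs: A@1 B@1
Step 3: thread B executes B2 (y = 1). Shared: x=1 y=1. PCs: A@1 B@2
Step 4: thread A executes A2 (y = y - 1). Shared: x=1 y=0. PCs: A@2 B@2
Step 5: thread A executes A3 (x = x - 1). Shared: x=0 y=0. PCs: A@3 B@2
Step 6: thread B executes B3 (x = x - 2). Shared: x=-2 y=0. PCs: A@3 B@3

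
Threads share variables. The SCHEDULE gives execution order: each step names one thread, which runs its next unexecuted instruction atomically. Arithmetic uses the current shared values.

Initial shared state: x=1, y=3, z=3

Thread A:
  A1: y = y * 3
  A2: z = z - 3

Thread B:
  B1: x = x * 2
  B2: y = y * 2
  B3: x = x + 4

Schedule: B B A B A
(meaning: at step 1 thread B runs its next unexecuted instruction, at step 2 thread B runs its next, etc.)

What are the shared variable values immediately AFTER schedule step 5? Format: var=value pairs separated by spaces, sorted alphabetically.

Step 1: thread B executes B1 (x = x * 2). Shared: x=2 y=3 z=3. PCs: A@0 B@1
Step 2: thread B executes B2 (y = y * 2). Shared: x=2 y=6 z=3. PCs: A@0 B@2
Step 3: thread A executes A1 (y = y * 3). Shared: x=2 y=18 z=3. PCs: A@1 B@2
Step 4: thread B executes B3 (x = x + 4). Shared: x=6 y=18 z=3. PCs: A@1 B@3
Step 5: thread A executes A2 (z = z - 3). Shared: x=6 y=18 z=0. PCs: A@2 B@3

Answer: x=6 y=18 z=0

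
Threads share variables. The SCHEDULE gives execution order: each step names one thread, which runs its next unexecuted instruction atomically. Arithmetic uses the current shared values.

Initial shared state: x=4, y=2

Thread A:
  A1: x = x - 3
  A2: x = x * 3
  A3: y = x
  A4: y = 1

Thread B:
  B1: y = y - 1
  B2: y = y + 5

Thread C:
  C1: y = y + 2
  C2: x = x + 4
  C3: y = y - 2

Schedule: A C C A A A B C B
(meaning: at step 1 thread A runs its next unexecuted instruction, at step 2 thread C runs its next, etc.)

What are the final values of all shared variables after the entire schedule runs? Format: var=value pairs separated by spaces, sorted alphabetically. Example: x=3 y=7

Step 1: thread A executes A1 (x = x - 3). Shared: x=1 y=2. PCs: A@1 B@0 C@0
Step 2: thread C executes C1 (y = y + 2). Shared: x=1 y=4. PCs: A@1 B@0 C@1
Step 3: thread C executes C2 (x = x + 4). Shared: x=5 y=4. PCs: A@1 B@0 C@2
Step 4: thread A executes A2 (x = x * 3). Shared: x=15 y=4. PCs: A@2 B@0 C@2
Step 5: thread A executes A3 (y = x). Shared: x=15 y=15. PCs: A@3 B@0 C@2
Step 6: thread A executes A4 (y = 1). Shared: x=15 y=1. PCs: A@4 B@0 C@2
Step 7: thread B executes B1 (y = y - 1). Shared: x=15 y=0. PCs: A@4 B@1 C@2
Step 8: thread C executes C3 (y = y - 2). Shared: x=15 y=-2. PCs: A@4 B@1 C@3
Step 9: thread B executes B2 (y = y + 5). Shared: x=15 y=3. PCs: A@4 B@2 C@3

Answer: x=15 y=3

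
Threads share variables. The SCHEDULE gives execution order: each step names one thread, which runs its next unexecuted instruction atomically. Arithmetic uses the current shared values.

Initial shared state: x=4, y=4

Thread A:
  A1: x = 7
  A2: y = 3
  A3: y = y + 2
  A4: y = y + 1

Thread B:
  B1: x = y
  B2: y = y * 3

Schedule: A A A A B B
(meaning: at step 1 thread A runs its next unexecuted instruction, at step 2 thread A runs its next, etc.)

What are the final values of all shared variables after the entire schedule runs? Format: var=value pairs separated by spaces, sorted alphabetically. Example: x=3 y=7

Answer: x=6 y=18

Derivation:
Step 1: thread A executes A1 (x = 7). Shared: x=7 y=4. PCs: A@1 B@0
Step 2: thread A executes A2 (y = 3). Shared: x=7 y=3. PCs: A@2 B@0
Step 3: thread A executes A3 (y = y + 2). Shared: x=7 y=5. PCs: A@3 B@0
Step 4: thread A executes A4 (y = y + 1). Shared: x=7 y=6. PCs: A@4 B@0
Step 5: thread B executes B1 (x = y). Shared: x=6 y=6. PCs: A@4 B@1
Step 6: thread B executes B2 (y = y * 3). Shared: x=6 y=18. PCs: A@4 B@2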